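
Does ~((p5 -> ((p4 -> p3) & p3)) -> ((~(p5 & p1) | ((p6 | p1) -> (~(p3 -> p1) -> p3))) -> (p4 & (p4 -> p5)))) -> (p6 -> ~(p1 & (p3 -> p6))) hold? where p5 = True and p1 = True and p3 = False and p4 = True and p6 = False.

p4 -> p3 = True -> False = False
(p4 -> p3) & p3 = False & False = False
p5 -> ((p4 -> p3) & p3) = True -> False = False
p5 & p1 = True & True = True
~(p5 & p1) = ~True = False
p6 | p1 = False | True = True
p3 -> p1 = False -> True = True
~(p3 -> p1) = ~True = False
~(p3 -> p1) -> p3 = False -> False = True
(p6 | p1) -> (~(p3 -> p1) -> p3) = True -> True = True
~(p5 & p1) | ((p6 | p1) -> (~(p3 -> p1) -> p3)) = False | True = True
p4 -> p5 = True -> True = True
p4 & (p4 -> p5) = True & True = True
(~(p5 & p1) | ((p6 | p1) -> (~(p3 -> p1) -> p3))) -> (p4 & (p4 -> p5)) = True -> True = True
(p5 -> ((p4 -> p3) & p3)) -> ((~(p5 & p1) | ((p6 | p1) -> (~(p3 -> p1) -> p3))) -> (p4 & (p4 -> p5))) = False -> True = True
~((p5 -> ((p4 -> p3) & p3)) -> ((~(p5 & p1) | ((p6 | p1) -> (~(p3 -> p1) -> p3))) -> (p4 & (p4 -> p5)))) = ~True = False
p3 -> p6 = False -> False = True
p1 & (p3 -> p6) = True & True = True
~(p1 & (p3 -> p6)) = ~True = False
p6 -> ~(p1 & (p3 -> p6)) = False -> False = True
~((p5 -> ((p4 -> p3) & p3)) -> ((~(p5 & p1) | ((p6 | p1) -> (~(p3 -> p1) -> p3))) -> (p4 & (p4 -> p5)))) -> (p6 -> ~(p1 & (p3 -> p6))) = False -> True = True

True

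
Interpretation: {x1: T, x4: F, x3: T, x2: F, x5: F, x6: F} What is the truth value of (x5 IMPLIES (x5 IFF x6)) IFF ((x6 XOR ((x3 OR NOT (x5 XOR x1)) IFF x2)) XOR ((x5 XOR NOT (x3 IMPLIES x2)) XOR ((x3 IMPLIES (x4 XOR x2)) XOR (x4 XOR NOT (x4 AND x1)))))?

F

x5 IFF x6 = F IFF F = T
x5 IMPLIES (x5 IFF x6) = F IMPLIES T = T
x5 XOR x1 = F XOR T = T
NOT (x5 XOR x1) = NOT T = F
x3 OR NOT (x5 XOR x1) = T OR F = T
(x3 OR NOT (x5 XOR x1)) IFF x2 = T IFF F = F
x6 XOR ((x3 OR NOT (x5 XOR x1)) IFF x2) = F XOR F = F
x3 IMPLIES x2 = T IMPLIES F = F
NOT (x3 IMPLIES x2) = NOT F = T
x5 XOR NOT (x3 IMPLIES x2) = F XOR T = T
x4 XOR x2 = F XOR F = F
x3 IMPLIES (x4 XOR x2) = T IMPLIES F = F
x4 AND x1 = F AND T = F
NOT (x4 AND x1) = NOT F = T
x4 XOR NOT (x4 AND x1) = F XOR T = T
(x3 IMPLIES (x4 XOR x2)) XOR (x4 XOR NOT (x4 AND x1)) = F XOR T = T
(x5 XOR NOT (x3 IMPLIES x2)) XOR ((x3 IMPLIES (x4 XOR x2)) XOR (x4 XOR NOT (x4 AND x1))) = T XOR T = F
(x6 XOR ((x3 OR NOT (x5 XOR x1)) IFF x2)) XOR ((x5 XOR NOT (x3 IMPLIES x2)) XOR ((x3 IMPLIES (x4 XOR x2)) XOR (x4 XOR NOT (x4 AND x1)))) = F XOR F = F
(x5 IMPLIES (x5 IFF x6)) IFF ((x6 XOR ((x3 OR NOT (x5 XOR x1)) IFF x2)) XOR ((x5 XOR NOT (x3 IMPLIES x2)) XOR ((x3 IMPLIES (x4 XOR x2)) XOR (x4 XOR NOT (x4 AND x1))))) = T IFF F = F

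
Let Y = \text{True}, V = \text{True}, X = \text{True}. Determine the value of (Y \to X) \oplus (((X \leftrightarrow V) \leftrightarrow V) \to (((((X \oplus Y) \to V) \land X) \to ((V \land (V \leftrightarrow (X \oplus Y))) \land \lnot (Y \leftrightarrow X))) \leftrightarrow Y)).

\text{True}

Y \to X = \text{True} \to \text{True} = \text{True}
X \leftrightarrow V = \text{True} \leftrightarrow \text{True} = \text{True}
(X \leftrightarrow V) \leftrightarrow V = \text{True} \leftrightarrow \text{True} = \text{True}
X \oplus Y = \text{True} \oplus \text{True} = \text{False}
(X \oplus Y) \to V = \text{False} \to \text{True} = \text{True}
((X \oplus Y) \to V) \land X = \text{True} \land \text{True} = \text{True}
X \oplus Y = \text{True} \oplus \text{True} = \text{False}
V \leftrightarrow (X \oplus Y) = \text{True} \leftrightarrow \text{False} = \text{False}
V \land (V \leftrightarrow (X \oplus Y)) = \text{True} \land \text{False} = \text{False}
Y \leftrightarrow X = \text{True} \leftrightarrow \text{True} = \text{True}
\lnot (Y \leftrightarrow X) = \lnot \text{True} = \text{False}
(V \land (V \leftrightarrow (X \oplus Y))) \land \lnot (Y \leftrightarrow X) = \text{False} \land \text{False} = \text{False}
(((X \oplus Y) \to V) \land X) \to ((V \land (V \leftrightarrow (X \oplus Y))) \land \lnot (Y \leftrightarrow X)) = \text{True} \to \text{False} = \text{False}
((((X \oplus Y) \to V) \land X) \to ((V \land (V \leftrightarrow (X \oplus Y))) \land \lnot (Y \leftrightarrow X))) \leftrightarrow Y = \text{False} \leftrightarrow \text{True} = \text{False}
((X \leftrightarrow V) \leftrightarrow V) \to (((((X \oplus Y) \to V) \land X) \to ((V \land (V \leftrightarrow (X \oplus Y))) \land \lnot (Y \leftrightarrow X))) \leftrightarrow Y) = \text{True} \to \text{False} = \text{False}
(Y \to X) \oplus (((X \leftrightarrow V) \leftrightarrow V) \to (((((X \oplus Y) \to V) \land X) \to ((V \land (V \leftrightarrow (X \oplus Y))) \land \lnot (Y \leftrightarrow X))) \leftrightarrow Y)) = \text{True} \oplus \text{False} = \text{True}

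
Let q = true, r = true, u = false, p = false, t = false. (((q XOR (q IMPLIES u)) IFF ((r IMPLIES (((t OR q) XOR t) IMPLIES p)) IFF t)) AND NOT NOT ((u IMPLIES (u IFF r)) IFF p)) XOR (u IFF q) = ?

Substituting q=true, r=true, u=false, p=false, t=false:
q IMPLIES u = true IMPLIES false = false
q XOR (q IMPLIES u) = true XOR false = true
t OR q = false OR true = true
(t OR q) XOR t = true XOR false = true
((t OR q) XOR t) IMPLIES p = true IMPLIES false = false
r IMPLIES (((t OR q) XOR t) IMPLIES p) = true IMPLIES false = false
(r IMPLIES (((t OR q) XOR t) IMPLIES p)) IFF t = false IFF false = true
(q XOR (q IMPLIES u)) IFF ((r IMPLIES (((t OR q) XOR t) IMPLIES p)) IFF t) = true IFF true = true
u IFF r = false IFF true = false
u IMPLIES (u IFF r) = false IMPLIES false = true
(u IMPLIES (u IFF r)) IFF p = true IFF false = false
NOT ((u IMPLIES (u IFF r)) IFF p) = NOT false = true
NOT NOT ((u IMPLIES (u IFF r)) IFF p) = NOT true = false
((q XOR (q IMPLIES u)) IFF ((r IMPLIES (((t OR q) XOR t) IMPLIES p)) IFF t)) AND NOT NOT ((u IMPLIES (u IFF r)) IFF p) = true AND false = false
u IFF q = false IFF true = false
(((q XOR (q IMPLIES u)) IFF ((r IMPLIES (((t OR q) XOR t) IMPLIES p)) IFF t)) AND NOT NOT ((u IMPLIES (u IFF r)) IFF p)) XOR (u IFF q) = false XOR false = false

false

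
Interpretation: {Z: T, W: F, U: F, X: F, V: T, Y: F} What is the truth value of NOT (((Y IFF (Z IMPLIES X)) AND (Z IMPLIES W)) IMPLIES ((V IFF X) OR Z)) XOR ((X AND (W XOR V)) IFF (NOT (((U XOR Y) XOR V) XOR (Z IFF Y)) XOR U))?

T

Substituting Z=T, W=F, U=F, X=F, V=T, Y=F:
Z IMPLIES X = T IMPLIES F = F
Y IFF (Z IMPLIES X) = F IFF F = T
Z IMPLIES W = T IMPLIES F = F
(Y IFF (Z IMPLIES X)) AND (Z IMPLIES W) = T AND F = F
V IFF X = T IFF F = F
(V IFF X) OR Z = F OR T = T
((Y IFF (Z IMPLIES X)) AND (Z IMPLIES W)) IMPLIES ((V IFF X) OR Z) = F IMPLIES T = T
NOT (((Y IFF (Z IMPLIES X)) AND (Z IMPLIES W)) IMPLIES ((V IFF X) OR Z)) = NOT T = F
W XOR V = F XOR T = T
X AND (W XOR V) = F AND T = F
U XOR Y = F XOR F = F
(U XOR Y) XOR V = F XOR T = T
Z IFF Y = T IFF F = F
((U XOR Y) XOR V) XOR (Z IFF Y) = T XOR F = T
NOT (((U XOR Y) XOR V) XOR (Z IFF Y)) = NOT T = F
NOT (((U XOR Y) XOR V) XOR (Z IFF Y)) XOR U = F XOR F = F
(X AND (W XOR V)) IFF (NOT (((U XOR Y) XOR V) XOR (Z IFF Y)) XOR U) = F IFF F = T
NOT (((Y IFF (Z IMPLIES X)) AND (Z IMPLIES W)) IMPLIES ((V IFF X) OR Z)) XOR ((X AND (W XOR V)) IFF (NOT (((U XOR Y) XOR V) XOR (Z IFF Y)) XOR U)) = F XOR T = T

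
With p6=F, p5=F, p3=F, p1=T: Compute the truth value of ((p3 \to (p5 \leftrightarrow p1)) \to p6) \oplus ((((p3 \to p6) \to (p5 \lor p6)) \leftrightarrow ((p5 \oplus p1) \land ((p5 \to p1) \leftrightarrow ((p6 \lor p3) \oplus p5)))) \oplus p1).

p5 \leftrightarrow p1 = F \leftrightarrow T = F
p3 \to (p5 \leftrightarrow p1) = F \to F = T
(p3 \to (p5 \leftrightarrow p1)) \to p6 = T \to F = F
p3 \to p6 = F \to F = T
p5 \lor p6 = F \lor F = F
(p3 \to p6) \to (p5 \lor p6) = T \to F = F
p5 \oplus p1 = F \oplus T = T
p5 \to p1 = F \to T = T
p6 \lor p3 = F \lor F = F
(p6 \lor p3) \oplus p5 = F \oplus F = F
(p5 \to p1) \leftrightarrow ((p6 \lor p3) \oplus p5) = T \leftrightarrow F = F
(p5 \oplus p1) \land ((p5 \to p1) \leftrightarrow ((p6 \lor p3) \oplus p5)) = T \land F = F
((p3 \to p6) \to (p5 \lor p6)) \leftrightarrow ((p5 \oplus p1) \land ((p5 \to p1) \leftrightarrow ((p6 \lor p3) \oplus p5))) = F \leftrightarrow F = T
(((p3 \to p6) \to (p5 \lor p6)) \leftrightarrow ((p5 \oplus p1) \land ((p5 \to p1) \leftrightarrow ((p6 \lor p3) \oplus p5)))) \oplus p1 = T \oplus T = F
((p3 \to (p5 \leftrightarrow p1)) \to p6) \oplus ((((p3 \to p6) \to (p5 \lor p6)) \leftrightarrow ((p5 \oplus p1) \land ((p5 \to p1) \leftrightarrow ((p6 \lor p3) \oplus p5)))) \oplus p1) = F \oplus F = F

F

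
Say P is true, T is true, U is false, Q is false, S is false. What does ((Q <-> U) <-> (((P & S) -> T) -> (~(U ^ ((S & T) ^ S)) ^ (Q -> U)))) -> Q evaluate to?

Q <-> U = False <-> False = True
P & S = True & False = False
(P & S) -> T = False -> True = True
S & T = False & True = False
(S & T) ^ S = False ^ False = False
U ^ ((S & T) ^ S) = False ^ False = False
~(U ^ ((S & T) ^ S)) = ~False = True
Q -> U = False -> False = True
~(U ^ ((S & T) ^ S)) ^ (Q -> U) = True ^ True = False
((P & S) -> T) -> (~(U ^ ((S & T) ^ S)) ^ (Q -> U)) = True -> False = False
(Q <-> U) <-> (((P & S) -> T) -> (~(U ^ ((S & T) ^ S)) ^ (Q -> U))) = True <-> False = False
((Q <-> U) <-> (((P & S) -> T) -> (~(U ^ ((S & T) ^ S)) ^ (Q -> U)))) -> Q = False -> False = True

True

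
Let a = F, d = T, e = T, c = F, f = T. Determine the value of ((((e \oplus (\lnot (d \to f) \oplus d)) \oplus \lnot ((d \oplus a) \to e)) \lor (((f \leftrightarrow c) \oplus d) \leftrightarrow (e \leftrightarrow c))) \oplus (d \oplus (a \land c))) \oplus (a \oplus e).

d \to f = T \to T = T
\lnot (d \to f) = \lnot T = F
\lnot (d \to f) \oplus d = F \oplus T = T
e \oplus (\lnot (d \to f) \oplus d) = T \oplus T = F
d \oplus a = T \oplus F = T
(d \oplus a) \to e = T \to T = T
\lnot ((d \oplus a) \to e) = \lnot T = F
(e \oplus (\lnot (d \to f) \oplus d)) \oplus \lnot ((d \oplus a) \to e) = F \oplus F = F
f \leftrightarrow c = T \leftrightarrow F = F
(f \leftrightarrow c) \oplus d = F \oplus T = T
e \leftrightarrow c = T \leftrightarrow F = F
((f \leftrightarrow c) \oplus d) \leftrightarrow (e \leftrightarrow c) = T \leftrightarrow F = F
((e \oplus (\lnot (d \to f) \oplus d)) \oplus \lnot ((d \oplus a) \to e)) \lor (((f \leftrightarrow c) \oplus d) \leftrightarrow (e \leftrightarrow c)) = F \lor F = F
a \land c = F \land F = F
d \oplus (a \land c) = T \oplus F = T
(((e \oplus (\lnot (d \to f) \oplus d)) \oplus \lnot ((d \oplus a) \to e)) \lor (((f \leftrightarrow c) \oplus d) \leftrightarrow (e \leftrightarrow c))) \oplus (d \oplus (a \land c)) = F \oplus T = T
a \oplus e = F \oplus T = T
((((e \oplus (\lnot (d \to f) \oplus d)) \oplus \lnot ((d \oplus a) \to e)) \lor (((f \leftrightarrow c) \oplus d) \leftrightarrow (e \leftrightarrow c))) \oplus (d \oplus (a \land c))) \oplus (a \oplus e) = T \oplus T = F

F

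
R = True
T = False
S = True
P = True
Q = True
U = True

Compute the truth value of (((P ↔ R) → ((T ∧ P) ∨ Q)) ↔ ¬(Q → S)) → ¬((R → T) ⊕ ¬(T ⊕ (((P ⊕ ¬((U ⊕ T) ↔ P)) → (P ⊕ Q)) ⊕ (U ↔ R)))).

True

P ↔ R = True ↔ True = True
T ∧ P = False ∧ True = False
(T ∧ P) ∨ Q = False ∨ True = True
(P ↔ R) → ((T ∧ P) ∨ Q) = True → True = True
Q → S = True → True = True
¬(Q → S) = ¬True = False
((P ↔ R) → ((T ∧ P) ∨ Q)) ↔ ¬(Q → S) = True ↔ False = False
R → T = True → False = False
U ⊕ T = True ⊕ False = True
(U ⊕ T) ↔ P = True ↔ True = True
¬((U ⊕ T) ↔ P) = ¬True = False
P ⊕ ¬((U ⊕ T) ↔ P) = True ⊕ False = True
P ⊕ Q = True ⊕ True = False
(P ⊕ ¬((U ⊕ T) ↔ P)) → (P ⊕ Q) = True → False = False
U ↔ R = True ↔ True = True
((P ⊕ ¬((U ⊕ T) ↔ P)) → (P ⊕ Q)) ⊕ (U ↔ R) = False ⊕ True = True
T ⊕ (((P ⊕ ¬((U ⊕ T) ↔ P)) → (P ⊕ Q)) ⊕ (U ↔ R)) = False ⊕ True = True
¬(T ⊕ (((P ⊕ ¬((U ⊕ T) ↔ P)) → (P ⊕ Q)) ⊕ (U ↔ R))) = ¬True = False
(R → T) ⊕ ¬(T ⊕ (((P ⊕ ¬((U ⊕ T) ↔ P)) → (P ⊕ Q)) ⊕ (U ↔ R))) = False ⊕ False = False
¬((R → T) ⊕ ¬(T ⊕ (((P ⊕ ¬((U ⊕ T) ↔ P)) → (P ⊕ Q)) ⊕ (U ↔ R)))) = ¬False = True
(((P ↔ R) → ((T ∧ P) ∨ Q)) ↔ ¬(Q → S)) → ¬((R → T) ⊕ ¬(T ⊕ (((P ⊕ ¬((U ⊕ T) ↔ P)) → (P ⊕ Q)) ⊕ (U ↔ R)))) = False → True = True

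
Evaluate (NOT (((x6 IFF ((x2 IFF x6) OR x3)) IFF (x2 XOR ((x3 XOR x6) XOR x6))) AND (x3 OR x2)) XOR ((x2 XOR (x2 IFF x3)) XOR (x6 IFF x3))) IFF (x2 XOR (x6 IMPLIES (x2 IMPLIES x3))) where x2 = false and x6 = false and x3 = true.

true

Substituting x2=false, x6=false, x3=true:
x2 IFF x6 = false IFF false = true
(x2 IFF x6) OR x3 = true OR true = true
x6 IFF ((x2 IFF x6) OR x3) = false IFF true = false
x3 XOR x6 = true XOR false = true
(x3 XOR x6) XOR x6 = true XOR false = true
x2 XOR ((x3 XOR x6) XOR x6) = false XOR true = true
(x6 IFF ((x2 IFF x6) OR x3)) IFF (x2 XOR ((x3 XOR x6) XOR x6)) = false IFF true = false
x3 OR x2 = true OR false = true
((x6 IFF ((x2 IFF x6) OR x3)) IFF (x2 XOR ((x3 XOR x6) XOR x6))) AND (x3 OR x2) = false AND true = false
NOT (((x6 IFF ((x2 IFF x6) OR x3)) IFF (x2 XOR ((x3 XOR x6) XOR x6))) AND (x3 OR x2)) = NOT false = true
x2 IFF x3 = false IFF true = false
x2 XOR (x2 IFF x3) = false XOR false = false
x6 IFF x3 = false IFF true = false
(x2 XOR (x2 IFF x3)) XOR (x6 IFF x3) = false XOR false = false
NOT (((x6 IFF ((x2 IFF x6) OR x3)) IFF (x2 XOR ((x3 XOR x6) XOR x6))) AND (x3 OR x2)) XOR ((x2 XOR (x2 IFF x3)) XOR (x6 IFF x3)) = true XOR false = true
x2 IMPLIES x3 = false IMPLIES true = true
x6 IMPLIES (x2 IMPLIES x3) = false IMPLIES true = true
x2 XOR (x6 IMPLIES (x2 IMPLIES x3)) = false XOR true = true
(NOT (((x6 IFF ((x2 IFF x6) OR x3)) IFF (x2 XOR ((x3 XOR x6) XOR x6))) AND (x3 OR x2)) XOR ((x2 XOR (x2 IFF x3)) XOR (x6 IFF x3))) IFF (x2 XOR (x6 IMPLIES (x2 IMPLIES x3))) = true IFF true = true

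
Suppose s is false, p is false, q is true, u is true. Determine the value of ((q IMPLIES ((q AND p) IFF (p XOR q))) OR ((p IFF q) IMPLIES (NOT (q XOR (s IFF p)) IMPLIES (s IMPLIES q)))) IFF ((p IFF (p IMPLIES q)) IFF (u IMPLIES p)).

T

q AND p = T AND F = F
p XOR q = F XOR T = T
(q AND p) IFF (p XOR q) = F IFF T = F
q IMPLIES ((q AND p) IFF (p XOR q)) = T IMPLIES F = F
p IFF q = F IFF T = F
s IFF p = F IFF F = T
q XOR (s IFF p) = T XOR T = F
NOT (q XOR (s IFF p)) = NOT F = T
s IMPLIES q = F IMPLIES T = T
NOT (q XOR (s IFF p)) IMPLIES (s IMPLIES q) = T IMPLIES T = T
(p IFF q) IMPLIES (NOT (q XOR (s IFF p)) IMPLIES (s IMPLIES q)) = F IMPLIES T = T
(q IMPLIES ((q AND p) IFF (p XOR q))) OR ((p IFF q) IMPLIES (NOT (q XOR (s IFF p)) IMPLIES (s IMPLIES q))) = F OR T = T
p IMPLIES q = F IMPLIES T = T
p IFF (p IMPLIES q) = F IFF T = F
u IMPLIES p = T IMPLIES F = F
(p IFF (p IMPLIES q)) IFF (u IMPLIES p) = F IFF F = T
((q IMPLIES ((q AND p) IFF (p XOR q))) OR ((p IFF q) IMPLIES (NOT (q XOR (s IFF p)) IMPLIES (s IMPLIES q)))) IFF ((p IFF (p IMPLIES q)) IFF (u IMPLIES p)) = T IFF T = T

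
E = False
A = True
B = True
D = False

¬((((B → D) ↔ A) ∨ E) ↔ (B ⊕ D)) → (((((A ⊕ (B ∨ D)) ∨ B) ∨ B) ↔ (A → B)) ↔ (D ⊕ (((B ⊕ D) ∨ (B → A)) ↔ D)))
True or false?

False

B → D = True → False = False
(B → D) ↔ A = False ↔ True = False
((B → D) ↔ A) ∨ E = False ∨ False = False
B ⊕ D = True ⊕ False = True
(((B → D) ↔ A) ∨ E) ↔ (B ⊕ D) = False ↔ True = False
¬((((B → D) ↔ A) ∨ E) ↔ (B ⊕ D)) = ¬False = True
B ∨ D = True ∨ False = True
A ⊕ (B ∨ D) = True ⊕ True = False
(A ⊕ (B ∨ D)) ∨ B = False ∨ True = True
((A ⊕ (B ∨ D)) ∨ B) ∨ B = True ∨ True = True
A → B = True → True = True
(((A ⊕ (B ∨ D)) ∨ B) ∨ B) ↔ (A → B) = True ↔ True = True
B ⊕ D = True ⊕ False = True
B → A = True → True = True
(B ⊕ D) ∨ (B → A) = True ∨ True = True
((B ⊕ D) ∨ (B → A)) ↔ D = True ↔ False = False
D ⊕ (((B ⊕ D) ∨ (B → A)) ↔ D) = False ⊕ False = False
((((A ⊕ (B ∨ D)) ∨ B) ∨ B) ↔ (A → B)) ↔ (D ⊕ (((B ⊕ D) ∨ (B → A)) ↔ D)) = True ↔ False = False
¬((((B → D) ↔ A) ∨ E) ↔ (B ⊕ D)) → (((((A ⊕ (B ∨ D)) ∨ B) ∨ B) ↔ (A → B)) ↔ (D ⊕ (((B ⊕ D) ∨ (B → A)) ↔ D))) = True → False = False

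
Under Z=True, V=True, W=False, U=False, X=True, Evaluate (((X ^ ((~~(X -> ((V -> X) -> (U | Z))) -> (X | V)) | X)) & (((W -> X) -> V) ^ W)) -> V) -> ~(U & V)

True

V -> X = True -> True = True
U | Z = False | True = True
(V -> X) -> (U | Z) = True -> True = True
X -> ((V -> X) -> (U | Z)) = True -> True = True
~(X -> ((V -> X) -> (U | Z))) = ~True = False
~~(X -> ((V -> X) -> (U | Z))) = ~False = True
X | V = True | True = True
~~(X -> ((V -> X) -> (U | Z))) -> (X | V) = True -> True = True
(~~(X -> ((V -> X) -> (U | Z))) -> (X | V)) | X = True | True = True
X ^ ((~~(X -> ((V -> X) -> (U | Z))) -> (X | V)) | X) = True ^ True = False
W -> X = False -> True = True
(W -> X) -> V = True -> True = True
((W -> X) -> V) ^ W = True ^ False = True
(X ^ ((~~(X -> ((V -> X) -> (U | Z))) -> (X | V)) | X)) & (((W -> X) -> V) ^ W) = False & True = False
((X ^ ((~~(X -> ((V -> X) -> (U | Z))) -> (X | V)) | X)) & (((W -> X) -> V) ^ W)) -> V = False -> True = True
U & V = False & True = False
~(U & V) = ~False = True
(((X ^ ((~~(X -> ((V -> X) -> (U | Z))) -> (X | V)) | X)) & (((W -> X) -> V) ^ W)) -> V) -> ~(U & V) = True -> True = True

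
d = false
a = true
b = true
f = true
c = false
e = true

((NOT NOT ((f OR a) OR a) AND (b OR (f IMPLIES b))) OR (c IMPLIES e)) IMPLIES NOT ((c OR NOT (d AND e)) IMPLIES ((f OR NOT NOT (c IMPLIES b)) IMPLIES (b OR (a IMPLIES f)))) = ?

f OR a = true OR true = true
(f OR a) OR a = true OR true = true
NOT ((f OR a) OR a) = NOT true = false
NOT NOT ((f OR a) OR a) = NOT false = true
f IMPLIES b = true IMPLIES true = true
b OR (f IMPLIES b) = true OR true = true
NOT NOT ((f OR a) OR a) AND (b OR (f IMPLIES b)) = true AND true = true
c IMPLIES e = false IMPLIES true = true
(NOT NOT ((f OR a) OR a) AND (b OR (f IMPLIES b))) OR (c IMPLIES e) = true OR true = true
d AND e = false AND true = false
NOT (d AND e) = NOT false = true
c OR NOT (d AND e) = false OR true = true
c IMPLIES b = false IMPLIES true = true
NOT (c IMPLIES b) = NOT true = false
NOT NOT (c IMPLIES b) = NOT false = true
f OR NOT NOT (c IMPLIES b) = true OR true = true
a IMPLIES f = true IMPLIES true = true
b OR (a IMPLIES f) = true OR true = true
(f OR NOT NOT (c IMPLIES b)) IMPLIES (b OR (a IMPLIES f)) = true IMPLIES true = true
(c OR NOT (d AND e)) IMPLIES ((f OR NOT NOT (c IMPLIES b)) IMPLIES (b OR (a IMPLIES f))) = true IMPLIES true = true
NOT ((c OR NOT (d AND e)) IMPLIES ((f OR NOT NOT (c IMPLIES b)) IMPLIES (b OR (a IMPLIES f)))) = NOT true = false
((NOT NOT ((f OR a) OR a) AND (b OR (f IMPLIES b))) OR (c IMPLIES e)) IMPLIES NOT ((c OR NOT (d AND e)) IMPLIES ((f OR NOT NOT (c IMPLIES b)) IMPLIES (b OR (a IMPLIES f)))) = true IMPLIES false = false

false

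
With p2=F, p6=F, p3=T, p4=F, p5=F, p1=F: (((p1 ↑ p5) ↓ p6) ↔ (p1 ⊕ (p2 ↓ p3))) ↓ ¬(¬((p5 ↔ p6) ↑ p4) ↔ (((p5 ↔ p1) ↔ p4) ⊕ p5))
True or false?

p1 ↑ p5 = F ↑ F = T
(p1 ↑ p5) ↓ p6 = T ↓ F = F
p2 ↓ p3 = F ↓ T = F
p1 ⊕ (p2 ↓ p3) = F ⊕ F = F
((p1 ↑ p5) ↓ p6) ↔ (p1 ⊕ (p2 ↓ p3)) = F ↔ F = T
p5 ↔ p6 = F ↔ F = T
(p5 ↔ p6) ↑ p4 = T ↑ F = T
¬((p5 ↔ p6) ↑ p4) = ¬T = F
p5 ↔ p1 = F ↔ F = T
(p5 ↔ p1) ↔ p4 = T ↔ F = F
((p5 ↔ p1) ↔ p4) ⊕ p5 = F ⊕ F = F
¬((p5 ↔ p6) ↑ p4) ↔ (((p5 ↔ p1) ↔ p4) ⊕ p5) = F ↔ F = T
¬(¬((p5 ↔ p6) ↑ p4) ↔ (((p5 ↔ p1) ↔ p4) ⊕ p5)) = ¬T = F
(((p1 ↑ p5) ↓ p6) ↔ (p1 ⊕ (p2 ↓ p3))) ↓ ¬(¬((p5 ↔ p6) ↑ p4) ↔ (((p5 ↔ p1) ↔ p4) ⊕ p5)) = T ↓ F = F

F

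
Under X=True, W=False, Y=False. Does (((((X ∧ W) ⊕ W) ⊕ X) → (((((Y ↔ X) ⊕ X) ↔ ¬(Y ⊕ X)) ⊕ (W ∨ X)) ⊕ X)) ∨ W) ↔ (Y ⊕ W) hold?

X ∧ W = True ∧ False = False
(X ∧ W) ⊕ W = False ⊕ False = False
((X ∧ W) ⊕ W) ⊕ X = False ⊕ True = True
Y ↔ X = False ↔ True = False
(Y ↔ X) ⊕ X = False ⊕ True = True
Y ⊕ X = False ⊕ True = True
¬(Y ⊕ X) = ¬True = False
((Y ↔ X) ⊕ X) ↔ ¬(Y ⊕ X) = True ↔ False = False
W ∨ X = False ∨ True = True
(((Y ↔ X) ⊕ X) ↔ ¬(Y ⊕ X)) ⊕ (W ∨ X) = False ⊕ True = True
((((Y ↔ X) ⊕ X) ↔ ¬(Y ⊕ X)) ⊕ (W ∨ X)) ⊕ X = True ⊕ True = False
(((X ∧ W) ⊕ W) ⊕ X) → (((((Y ↔ X) ⊕ X) ↔ ¬(Y ⊕ X)) ⊕ (W ∨ X)) ⊕ X) = True → False = False
((((X ∧ W) ⊕ W) ⊕ X) → (((((Y ↔ X) ⊕ X) ↔ ¬(Y ⊕ X)) ⊕ (W ∨ X)) ⊕ X)) ∨ W = False ∨ False = False
Y ⊕ W = False ⊕ False = False
(((((X ∧ W) ⊕ W) ⊕ X) → (((((Y ↔ X) ⊕ X) ↔ ¬(Y ⊕ X)) ⊕ (W ∨ X)) ⊕ X)) ∨ W) ↔ (Y ⊕ W) = False ↔ False = True

True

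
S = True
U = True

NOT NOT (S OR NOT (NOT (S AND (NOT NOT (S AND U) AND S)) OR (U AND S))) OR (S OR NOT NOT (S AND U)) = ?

S AND U = True AND True = True
NOT (S AND U) = NOT True = False
NOT NOT (S AND U) = NOT False = True
NOT NOT (S AND U) AND S = True AND True = True
S AND (NOT NOT (S AND U) AND S) = True AND True = True
NOT (S AND (NOT NOT (S AND U) AND S)) = NOT True = False
U AND S = True AND True = True
NOT (S AND (NOT NOT (S AND U) AND S)) OR (U AND S) = False OR True = True
NOT (NOT (S AND (NOT NOT (S AND U) AND S)) OR (U AND S)) = NOT True = False
S OR NOT (NOT (S AND (NOT NOT (S AND U) AND S)) OR (U AND S)) = True OR False = True
NOT (S OR NOT (NOT (S AND (NOT NOT (S AND U) AND S)) OR (U AND S))) = NOT True = False
NOT NOT (S OR NOT (NOT (S AND (NOT NOT (S AND U) AND S)) OR (U AND S))) = NOT False = True
S AND U = True AND True = True
NOT (S AND U) = NOT True = False
NOT NOT (S AND U) = NOT False = True
S OR NOT NOT (S AND U) = True OR True = True
NOT NOT (S OR NOT (NOT (S AND (NOT NOT (S AND U) AND S)) OR (U AND S))) OR (S OR NOT NOT (S AND U)) = True OR True = True

True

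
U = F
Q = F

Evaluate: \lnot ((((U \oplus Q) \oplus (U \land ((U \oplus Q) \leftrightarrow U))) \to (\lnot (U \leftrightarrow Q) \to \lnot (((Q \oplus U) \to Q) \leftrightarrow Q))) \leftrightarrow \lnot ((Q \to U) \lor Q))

U \oplus Q = F \oplus F = F
U \oplus Q = F \oplus F = F
(U \oplus Q) \leftrightarrow U = F \leftrightarrow F = T
U \land ((U \oplus Q) \leftrightarrow U) = F \land T = F
(U \oplus Q) \oplus (U \land ((U \oplus Q) \leftrightarrow U)) = F \oplus F = F
U \leftrightarrow Q = F \leftrightarrow F = T
\lnot (U \leftrightarrow Q) = \lnot T = F
Q \oplus U = F \oplus F = F
(Q \oplus U) \to Q = F \to F = T
((Q \oplus U) \to Q) \leftrightarrow Q = T \leftrightarrow F = F
\lnot (((Q \oplus U) \to Q) \leftrightarrow Q) = \lnot F = T
\lnot (U \leftrightarrow Q) \to \lnot (((Q \oplus U) \to Q) \leftrightarrow Q) = F \to T = T
((U \oplus Q) \oplus (U \land ((U \oplus Q) \leftrightarrow U))) \to (\lnot (U \leftrightarrow Q) \to \lnot (((Q \oplus U) \to Q) \leftrightarrow Q)) = F \to T = T
Q \to U = F \to F = T
(Q \to U) \lor Q = T \lor F = T
\lnot ((Q \to U) \lor Q) = \lnot T = F
(((U \oplus Q) \oplus (U \land ((U \oplus Q) \leftrightarrow U))) \to (\lnot (U \leftrightarrow Q) \to \lnot (((Q \oplus U) \to Q) \leftrightarrow Q))) \leftrightarrow \lnot ((Q \to U) \lor Q) = T \leftrightarrow F = F
\lnot ((((U \oplus Q) \oplus (U \land ((U \oplus Q) \leftrightarrow U))) \to (\lnot (U \leftrightarrow Q) \to \lnot (((Q \oplus U) \to Q) \leftrightarrow Q))) \leftrightarrow \lnot ((Q \to U) \lor Q)) = \lnot F = T

T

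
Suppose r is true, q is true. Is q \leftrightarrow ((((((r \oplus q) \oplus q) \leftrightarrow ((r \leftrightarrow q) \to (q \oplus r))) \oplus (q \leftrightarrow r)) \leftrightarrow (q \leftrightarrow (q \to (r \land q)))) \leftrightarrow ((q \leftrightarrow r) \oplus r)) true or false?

\text{False}

r \oplus q = \text{True} \oplus \text{True} = \text{False}
(r \oplus q) \oplus q = \text{False} \oplus \text{True} = \text{True}
r \leftrightarrow q = \text{True} \leftrightarrow \text{True} = \text{True}
q \oplus r = \text{True} \oplus \text{True} = \text{False}
(r \leftrightarrow q) \to (q \oplus r) = \text{True} \to \text{False} = \text{False}
((r \oplus q) \oplus q) \leftrightarrow ((r \leftrightarrow q) \to (q \oplus r)) = \text{True} \leftrightarrow \text{False} = \text{False}
q \leftrightarrow r = \text{True} \leftrightarrow \text{True} = \text{True}
(((r \oplus q) \oplus q) \leftrightarrow ((r \leftrightarrow q) \to (q \oplus r))) \oplus (q \leftrightarrow r) = \text{False} \oplus \text{True} = \text{True}
r \land q = \text{True} \land \text{True} = \text{True}
q \to (r \land q) = \text{True} \to \text{True} = \text{True}
q \leftrightarrow (q \to (r \land q)) = \text{True} \leftrightarrow \text{True} = \text{True}
((((r \oplus q) \oplus q) \leftrightarrow ((r \leftrightarrow q) \to (q \oplus r))) \oplus (q \leftrightarrow r)) \leftrightarrow (q \leftrightarrow (q \to (r \land q))) = \text{True} \leftrightarrow \text{True} = \text{True}
q \leftrightarrow r = \text{True} \leftrightarrow \text{True} = \text{True}
(q \leftrightarrow r) \oplus r = \text{True} \oplus \text{True} = \text{False}
(((((r \oplus q) \oplus q) \leftrightarrow ((r \leftrightarrow q) \to (q \oplus r))) \oplus (q \leftrightarrow r)) \leftrightarrow (q \leftrightarrow (q \to (r \land q)))) \leftrightarrow ((q \leftrightarrow r) \oplus r) = \text{True} \leftrightarrow \text{False} = \text{False}
q \leftrightarrow ((((((r \oplus q) \oplus q) \leftrightarrow ((r \leftrightarrow q) \to (q \oplus r))) \oplus (q \leftrightarrow r)) \leftrightarrow (q \leftrightarrow (q \to (r \land q)))) \leftrightarrow ((q \leftrightarrow r) \oplus r)) = \text{True} \leftrightarrow \text{False} = \text{False}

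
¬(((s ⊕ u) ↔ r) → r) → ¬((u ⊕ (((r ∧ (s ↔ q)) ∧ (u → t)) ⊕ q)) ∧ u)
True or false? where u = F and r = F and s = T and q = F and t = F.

T

s ⊕ u = T ⊕ F = T
(s ⊕ u) ↔ r = T ↔ F = F
((s ⊕ u) ↔ r) → r = F → F = T
¬(((s ⊕ u) ↔ r) → r) = ¬T = F
s ↔ q = T ↔ F = F
r ∧ (s ↔ q) = F ∧ F = F
u → t = F → F = T
(r ∧ (s ↔ q)) ∧ (u → t) = F ∧ T = F
((r ∧ (s ↔ q)) ∧ (u → t)) ⊕ q = F ⊕ F = F
u ⊕ (((r ∧ (s ↔ q)) ∧ (u → t)) ⊕ q) = F ⊕ F = F
(u ⊕ (((r ∧ (s ↔ q)) ∧ (u → t)) ⊕ q)) ∧ u = F ∧ F = F
¬((u ⊕ (((r ∧ (s ↔ q)) ∧ (u → t)) ⊕ q)) ∧ u) = ¬F = T
¬(((s ⊕ u) ↔ r) → r) → ¬((u ⊕ (((r ∧ (s ↔ q)) ∧ (u → t)) ⊕ q)) ∧ u) = F → T = T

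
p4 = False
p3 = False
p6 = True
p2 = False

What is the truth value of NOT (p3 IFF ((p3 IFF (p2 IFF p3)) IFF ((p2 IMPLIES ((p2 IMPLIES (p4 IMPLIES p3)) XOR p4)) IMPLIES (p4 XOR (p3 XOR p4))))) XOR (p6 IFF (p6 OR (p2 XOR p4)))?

False

p2 IFF p3 = False IFF False = True
p3 IFF (p2 IFF p3) = False IFF True = False
p4 IMPLIES p3 = False IMPLIES False = True
p2 IMPLIES (p4 IMPLIES p3) = False IMPLIES True = True
(p2 IMPLIES (p4 IMPLIES p3)) XOR p4 = True XOR False = True
p2 IMPLIES ((p2 IMPLIES (p4 IMPLIES p3)) XOR p4) = False IMPLIES True = True
p3 XOR p4 = False XOR False = False
p4 XOR (p3 XOR p4) = False XOR False = False
(p2 IMPLIES ((p2 IMPLIES (p4 IMPLIES p3)) XOR p4)) IMPLIES (p4 XOR (p3 XOR p4)) = True IMPLIES False = False
(p3 IFF (p2 IFF p3)) IFF ((p2 IMPLIES ((p2 IMPLIES (p4 IMPLIES p3)) XOR p4)) IMPLIES (p4 XOR (p3 XOR p4))) = False IFF False = True
p3 IFF ((p3 IFF (p2 IFF p3)) IFF ((p2 IMPLIES ((p2 IMPLIES (p4 IMPLIES p3)) XOR p4)) IMPLIES (p4 XOR (p3 XOR p4)))) = False IFF True = False
NOT (p3 IFF ((p3 IFF (p2 IFF p3)) IFF ((p2 IMPLIES ((p2 IMPLIES (p4 IMPLIES p3)) XOR p4)) IMPLIES (p4 XOR (p3 XOR p4))))) = NOT False = True
p2 XOR p4 = False XOR False = False
p6 OR (p2 XOR p4) = True OR False = True
p6 IFF (p6 OR (p2 XOR p4)) = True IFF True = True
NOT (p3 IFF ((p3 IFF (p2 IFF p3)) IFF ((p2 IMPLIES ((p2 IMPLIES (p4 IMPLIES p3)) XOR p4)) IMPLIES (p4 XOR (p3 XOR p4))))) XOR (p6 IFF (p6 OR (p2 XOR p4))) = True XOR True = False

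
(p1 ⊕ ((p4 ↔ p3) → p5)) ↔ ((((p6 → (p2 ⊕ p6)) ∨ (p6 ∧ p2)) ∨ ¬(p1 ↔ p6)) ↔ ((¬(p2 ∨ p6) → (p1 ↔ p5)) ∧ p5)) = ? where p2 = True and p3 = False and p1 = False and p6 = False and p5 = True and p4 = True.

True

p4 ↔ p3 = True ↔ False = False
(p4 ↔ p3) → p5 = False → True = True
p1 ⊕ ((p4 ↔ p3) → p5) = False ⊕ True = True
p2 ⊕ p6 = True ⊕ False = True
p6 → (p2 ⊕ p6) = False → True = True
p6 ∧ p2 = False ∧ True = False
(p6 → (p2 ⊕ p6)) ∨ (p6 ∧ p2) = True ∨ False = True
p1 ↔ p6 = False ↔ False = True
¬(p1 ↔ p6) = ¬True = False
((p6 → (p2 ⊕ p6)) ∨ (p6 ∧ p2)) ∨ ¬(p1 ↔ p6) = True ∨ False = True
p2 ∨ p6 = True ∨ False = True
¬(p2 ∨ p6) = ¬True = False
p1 ↔ p5 = False ↔ True = False
¬(p2 ∨ p6) → (p1 ↔ p5) = False → False = True
(¬(p2 ∨ p6) → (p1 ↔ p5)) ∧ p5 = True ∧ True = True
(((p6 → (p2 ⊕ p6)) ∨ (p6 ∧ p2)) ∨ ¬(p1 ↔ p6)) ↔ ((¬(p2 ∨ p6) → (p1 ↔ p5)) ∧ p5) = True ↔ True = True
(p1 ⊕ ((p4 ↔ p3) → p5)) ↔ ((((p6 → (p2 ⊕ p6)) ∨ (p6 ∧ p2)) ∨ ¬(p1 ↔ p6)) ↔ ((¬(p2 ∨ p6) → (p1 ↔ p5)) ∧ p5)) = True ↔ True = True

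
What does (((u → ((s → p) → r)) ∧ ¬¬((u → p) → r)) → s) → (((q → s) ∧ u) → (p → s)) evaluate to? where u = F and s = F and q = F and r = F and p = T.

T

Substituting u=F, s=F, q=F, r=F, p=T:
s → p = F → T = T
(s → p) → r = T → F = F
u → ((s → p) → r) = F → F = T
u → p = F → T = T
(u → p) → r = T → F = F
¬((u → p) → r) = ¬F = T
¬¬((u → p) → r) = ¬T = F
(u → ((s → p) → r)) ∧ ¬¬((u → p) → r) = T ∧ F = F
((u → ((s → p) → r)) ∧ ¬¬((u → p) → r)) → s = F → F = T
q → s = F → F = T
(q → s) ∧ u = T ∧ F = F
p → s = T → F = F
((q → s) ∧ u) → (p → s) = F → F = T
(((u → ((s → p) → r)) ∧ ¬¬((u → p) → r)) → s) → (((q → s) ∧ u) → (p → s)) = T → T = T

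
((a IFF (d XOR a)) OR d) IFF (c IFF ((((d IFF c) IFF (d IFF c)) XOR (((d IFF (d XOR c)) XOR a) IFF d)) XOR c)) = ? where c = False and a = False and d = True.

True

d XOR a = True XOR False = True
a IFF (d XOR a) = False IFF True = False
(a IFF (d XOR a)) OR d = False OR True = True
d IFF c = True IFF False = False
d IFF c = True IFF False = False
(d IFF c) IFF (d IFF c) = False IFF False = True
d XOR c = True XOR False = True
d IFF (d XOR c) = True IFF True = True
(d IFF (d XOR c)) XOR a = True XOR False = True
((d IFF (d XOR c)) XOR a) IFF d = True IFF True = True
((d IFF c) IFF (d IFF c)) XOR (((d IFF (d XOR c)) XOR a) IFF d) = True XOR True = False
(((d IFF c) IFF (d IFF c)) XOR (((d IFF (d XOR c)) XOR a) IFF d)) XOR c = False XOR False = False
c IFF ((((d IFF c) IFF (d IFF c)) XOR (((d IFF (d XOR c)) XOR a) IFF d)) XOR c) = False IFF False = True
((a IFF (d XOR a)) OR d) IFF (c IFF ((((d IFF c) IFF (d IFF c)) XOR (((d IFF (d XOR c)) XOR a) IFF d)) XOR c)) = True IFF True = True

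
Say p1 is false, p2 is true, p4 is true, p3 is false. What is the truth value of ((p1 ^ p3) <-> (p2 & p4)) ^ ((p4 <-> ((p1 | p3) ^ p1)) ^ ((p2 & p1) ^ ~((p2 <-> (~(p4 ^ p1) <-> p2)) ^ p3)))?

True

p1 ^ p3 = False ^ False = False
p2 & p4 = True & True = True
(p1 ^ p3) <-> (p2 & p4) = False <-> True = False
p1 | p3 = False | False = False
(p1 | p3) ^ p1 = False ^ False = False
p4 <-> ((p1 | p3) ^ p1) = True <-> False = False
p2 & p1 = True & False = False
p4 ^ p1 = True ^ False = True
~(p4 ^ p1) = ~True = False
~(p4 ^ p1) <-> p2 = False <-> True = False
p2 <-> (~(p4 ^ p1) <-> p2) = True <-> False = False
(p2 <-> (~(p4 ^ p1) <-> p2)) ^ p3 = False ^ False = False
~((p2 <-> (~(p4 ^ p1) <-> p2)) ^ p3) = ~False = True
(p2 & p1) ^ ~((p2 <-> (~(p4 ^ p1) <-> p2)) ^ p3) = False ^ True = True
(p4 <-> ((p1 | p3) ^ p1)) ^ ((p2 & p1) ^ ~((p2 <-> (~(p4 ^ p1) <-> p2)) ^ p3)) = False ^ True = True
((p1 ^ p3) <-> (p2 & p4)) ^ ((p4 <-> ((p1 | p3) ^ p1)) ^ ((p2 & p1) ^ ~((p2 <-> (~(p4 ^ p1) <-> p2)) ^ p3))) = False ^ True = True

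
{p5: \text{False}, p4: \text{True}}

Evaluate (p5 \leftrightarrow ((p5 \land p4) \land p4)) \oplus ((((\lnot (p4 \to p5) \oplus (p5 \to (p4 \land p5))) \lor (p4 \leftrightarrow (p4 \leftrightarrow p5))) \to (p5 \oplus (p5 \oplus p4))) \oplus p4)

Substituting p5=\text{False}, p4=\text{True}:
p5 \land p4 = \text{False} \land \text{True} = \text{False}
(p5 \land p4) \land p4 = \text{False} \land \text{True} = \text{False}
p5 \leftrightarrow ((p5 \land p4) \land p4) = \text{False} \leftrightarrow \text{False} = \text{True}
p4 \to p5 = \text{True} \to \text{False} = \text{False}
\lnot (p4 \to p5) = \lnot \text{False} = \text{True}
p4 \land p5 = \text{True} \land \text{False} = \text{False}
p5 \to (p4 \land p5) = \text{False} \to \text{False} = \text{True}
\lnot (p4 \to p5) \oplus (p5 \to (p4 \land p5)) = \text{True} \oplus \text{True} = \text{False}
p4 \leftrightarrow p5 = \text{True} \leftrightarrow \text{False} = \text{False}
p4 \leftrightarrow (p4 \leftrightarrow p5) = \text{True} \leftrightarrow \text{False} = \text{False}
(\lnot (p4 \to p5) \oplus (p5 \to (p4 \land p5))) \lor (p4 \leftrightarrow (p4 \leftrightarrow p5)) = \text{False} \lor \text{False} = \text{False}
p5 \oplus p4 = \text{False} \oplus \text{True} = \text{True}
p5 \oplus (p5 \oplus p4) = \text{False} \oplus \text{True} = \text{True}
((\lnot (p4 \to p5) \oplus (p5 \to (p4 \land p5))) \lor (p4 \leftrightarrow (p4 \leftrightarrow p5))) \to (p5 \oplus (p5 \oplus p4)) = \text{False} \to \text{True} = \text{True}
(((\lnot (p4 \to p5) \oplus (p5 \to (p4 \land p5))) \lor (p4 \leftrightarrow (p4 \leftrightarrow p5))) \to (p5 \oplus (p5 \oplus p4))) \oplus p4 = \text{True} \oplus \text{True} = \text{False}
(p5 \leftrightarrow ((p5 \land p4) \land p4)) \oplus ((((\lnot (p4 \to p5) \oplus (p5 \to (p4 \land p5))) \lor (p4 \leftrightarrow (p4 \leftrightarrow p5))) \to (p5 \oplus (p5 \oplus p4))) \oplus p4) = \text{True} \oplus \text{False} = \text{True}

\text{True}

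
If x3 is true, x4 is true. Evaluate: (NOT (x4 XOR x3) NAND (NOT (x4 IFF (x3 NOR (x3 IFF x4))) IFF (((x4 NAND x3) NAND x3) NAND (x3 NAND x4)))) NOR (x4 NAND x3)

True

x4 XOR x3 = True XOR True = False
NOT (x4 XOR x3) = NOT False = True
x3 IFF x4 = True IFF True = True
x3 NOR (x3 IFF x4) = True NOR True = False
x4 IFF (x3 NOR (x3 IFF x4)) = True IFF False = False
NOT (x4 IFF (x3 NOR (x3 IFF x4))) = NOT False = True
x4 NAND x3 = True NAND True = False
(x4 NAND x3) NAND x3 = False NAND True = True
x3 NAND x4 = True NAND True = False
((x4 NAND x3) NAND x3) NAND (x3 NAND x4) = True NAND False = True
NOT (x4 IFF (x3 NOR (x3 IFF x4))) IFF (((x4 NAND x3) NAND x3) NAND (x3 NAND x4)) = True IFF True = True
NOT (x4 XOR x3) NAND (NOT (x4 IFF (x3 NOR (x3 IFF x4))) IFF (((x4 NAND x3) NAND x3) NAND (x3 NAND x4))) = True NAND True = False
x4 NAND x3 = True NAND True = False
(NOT (x4 XOR x3) NAND (NOT (x4 IFF (x3 NOR (x3 IFF x4))) IFF (((x4 NAND x3) NAND x3) NAND (x3 NAND x4)))) NOR (x4 NAND x3) = False NOR False = True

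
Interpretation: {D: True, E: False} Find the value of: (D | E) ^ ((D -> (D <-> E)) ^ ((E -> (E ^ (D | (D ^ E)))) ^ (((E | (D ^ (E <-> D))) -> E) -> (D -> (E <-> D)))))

D | E = True | False = True
D <-> E = True <-> False = False
D -> (D <-> E) = True -> False = False
D ^ E = True ^ False = True
D | (D ^ E) = True | True = True
E ^ (D | (D ^ E)) = False ^ True = True
E -> (E ^ (D | (D ^ E))) = False -> True = True
E <-> D = False <-> True = False
D ^ (E <-> D) = True ^ False = True
E | (D ^ (E <-> D)) = False | True = True
(E | (D ^ (E <-> D))) -> E = True -> False = False
E <-> D = False <-> True = False
D -> (E <-> D) = True -> False = False
((E | (D ^ (E <-> D))) -> E) -> (D -> (E <-> D)) = False -> False = True
(E -> (E ^ (D | (D ^ E)))) ^ (((E | (D ^ (E <-> D))) -> E) -> (D -> (E <-> D))) = True ^ True = False
(D -> (D <-> E)) ^ ((E -> (E ^ (D | (D ^ E)))) ^ (((E | (D ^ (E <-> D))) -> E) -> (D -> (E <-> D)))) = False ^ False = False
(D | E) ^ ((D -> (D <-> E)) ^ ((E -> (E ^ (D | (D ^ E)))) ^ (((E | (D ^ (E <-> D))) -> E) -> (D -> (E <-> D))))) = True ^ False = True

True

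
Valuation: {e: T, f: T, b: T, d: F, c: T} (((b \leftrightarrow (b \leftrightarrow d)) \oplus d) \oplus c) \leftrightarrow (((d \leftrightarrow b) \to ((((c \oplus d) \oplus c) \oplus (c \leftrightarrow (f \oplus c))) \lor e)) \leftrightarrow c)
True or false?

b \leftrightarrow d = T \leftrightarrow F = F
b \leftrightarrow (b \leftrightarrow d) = T \leftrightarrow F = F
(b \leftrightarrow (b \leftrightarrow d)) \oplus d = F \oplus F = F
((b \leftrightarrow (b \leftrightarrow d)) \oplus d) \oplus c = F \oplus T = T
d \leftrightarrow b = F \leftrightarrow T = F
c \oplus d = T \oplus F = T
(c \oplus d) \oplus c = T \oplus T = F
f \oplus c = T \oplus T = F
c \leftrightarrow (f \oplus c) = T \leftrightarrow F = F
((c \oplus d) \oplus c) \oplus (c \leftrightarrow (f \oplus c)) = F \oplus F = F
(((c \oplus d) \oplus c) \oplus (c \leftrightarrow (f \oplus c))) \lor e = F \lor T = T
(d \leftrightarrow b) \to ((((c \oplus d) \oplus c) \oplus (c \leftrightarrow (f \oplus c))) \lor e) = F \to T = T
((d \leftrightarrow b) \to ((((c \oplus d) \oplus c) \oplus (c \leftrightarrow (f \oplus c))) \lor e)) \leftrightarrow c = T \leftrightarrow T = T
(((b \leftrightarrow (b \leftrightarrow d)) \oplus d) \oplus c) \leftrightarrow (((d \leftrightarrow b) \to ((((c \oplus d) \oplus c) \oplus (c \leftrightarrow (f \oplus c))) \lor e)) \leftrightarrow c) = T \leftrightarrow T = T

T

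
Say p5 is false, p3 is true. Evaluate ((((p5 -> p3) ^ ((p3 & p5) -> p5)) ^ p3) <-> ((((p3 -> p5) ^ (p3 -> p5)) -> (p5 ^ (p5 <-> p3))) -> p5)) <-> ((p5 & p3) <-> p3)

p5 -> p3 = False -> True = True
p3 & p5 = True & False = False
(p3 & p5) -> p5 = False -> False = True
(p5 -> p3) ^ ((p3 & p5) -> p5) = True ^ True = False
((p5 -> p3) ^ ((p3 & p5) -> p5)) ^ p3 = False ^ True = True
p3 -> p5 = True -> False = False
p3 -> p5 = True -> False = False
(p3 -> p5) ^ (p3 -> p5) = False ^ False = False
p5 <-> p3 = False <-> True = False
p5 ^ (p5 <-> p3) = False ^ False = False
((p3 -> p5) ^ (p3 -> p5)) -> (p5 ^ (p5 <-> p3)) = False -> False = True
(((p3 -> p5) ^ (p3 -> p5)) -> (p5 ^ (p5 <-> p3))) -> p5 = True -> False = False
(((p5 -> p3) ^ ((p3 & p5) -> p5)) ^ p3) <-> ((((p3 -> p5) ^ (p3 -> p5)) -> (p5 ^ (p5 <-> p3))) -> p5) = True <-> False = False
p5 & p3 = False & True = False
(p5 & p3) <-> p3 = False <-> True = False
((((p5 -> p3) ^ ((p3 & p5) -> p5)) ^ p3) <-> ((((p3 -> p5) ^ (p3 -> p5)) -> (p5 ^ (p5 <-> p3))) -> p5)) <-> ((p5 & p3) <-> p3) = False <-> False = True

True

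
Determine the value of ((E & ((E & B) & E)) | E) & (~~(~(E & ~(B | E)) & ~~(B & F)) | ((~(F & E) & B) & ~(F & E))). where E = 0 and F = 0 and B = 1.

0

E & B = 0 & 1 = 0
(E & B) & E = 0 & 0 = 0
E & ((E & B) & E) = 0 & 0 = 0
(E & ((E & B) & E)) | E = 0 | 0 = 0
B | E = 1 | 0 = 1
~(B | E) = ~1 = 0
E & ~(B | E) = 0 & 0 = 0
~(E & ~(B | E)) = ~0 = 1
B & F = 1 & 0 = 0
~(B & F) = ~0 = 1
~~(B & F) = ~1 = 0
~(E & ~(B | E)) & ~~(B & F) = 1 & 0 = 0
~(~(E & ~(B | E)) & ~~(B & F)) = ~0 = 1
~~(~(E & ~(B | E)) & ~~(B & F)) = ~1 = 0
F & E = 0 & 0 = 0
~(F & E) = ~0 = 1
~(F & E) & B = 1 & 1 = 1
F & E = 0 & 0 = 0
~(F & E) = ~0 = 1
(~(F & E) & B) & ~(F & E) = 1 & 1 = 1
~~(~(E & ~(B | E)) & ~~(B & F)) | ((~(F & E) & B) & ~(F & E)) = 0 | 1 = 1
((E & ((E & B) & E)) | E) & (~~(~(E & ~(B | E)) & ~~(B & F)) | ((~(F & E) & B) & ~(F & E))) = 0 & 1 = 0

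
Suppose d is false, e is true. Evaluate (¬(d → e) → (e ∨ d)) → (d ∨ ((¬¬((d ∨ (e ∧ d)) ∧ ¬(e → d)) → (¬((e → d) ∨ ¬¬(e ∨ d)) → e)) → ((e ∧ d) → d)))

True

Substituting d=False, e=True:
d → e = False → True = True
¬(d → e) = ¬True = False
e ∨ d = True ∨ False = True
¬(d → e) → (e ∨ d) = False → True = True
e ∧ d = True ∧ False = False
d ∨ (e ∧ d) = False ∨ False = False
e → d = True → False = False
¬(e → d) = ¬False = True
(d ∨ (e ∧ d)) ∧ ¬(e → d) = False ∧ True = False
¬((d ∨ (e ∧ d)) ∧ ¬(e → d)) = ¬False = True
¬¬((d ∨ (e ∧ d)) ∧ ¬(e → d)) = ¬True = False
e → d = True → False = False
e ∨ d = True ∨ False = True
¬(e ∨ d) = ¬True = False
¬¬(e ∨ d) = ¬False = True
(e → d) ∨ ¬¬(e ∨ d) = False ∨ True = True
¬((e → d) ∨ ¬¬(e ∨ d)) = ¬True = False
¬((e → d) ∨ ¬¬(e ∨ d)) → e = False → True = True
¬¬((d ∨ (e ∧ d)) ∧ ¬(e → d)) → (¬((e → d) ∨ ¬¬(e ∨ d)) → e) = False → True = True
e ∧ d = True ∧ False = False
(e ∧ d) → d = False → False = True
(¬¬((d ∨ (e ∧ d)) ∧ ¬(e → d)) → (¬((e → d) ∨ ¬¬(e ∨ d)) → e)) → ((e ∧ d) → d) = True → True = True
d ∨ ((¬¬((d ∨ (e ∧ d)) ∧ ¬(e → d)) → (¬((e → d) ∨ ¬¬(e ∨ d)) → e)) → ((e ∧ d) → d)) = False ∨ True = True
(¬(d → e) → (e ∨ d)) → (d ∨ ((¬¬((d ∨ (e ∧ d)) ∧ ¬(e → d)) → (¬((e → d) ∨ ¬¬(e ∨ d)) → e)) → ((e ∧ d) → d))) = True → True = True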